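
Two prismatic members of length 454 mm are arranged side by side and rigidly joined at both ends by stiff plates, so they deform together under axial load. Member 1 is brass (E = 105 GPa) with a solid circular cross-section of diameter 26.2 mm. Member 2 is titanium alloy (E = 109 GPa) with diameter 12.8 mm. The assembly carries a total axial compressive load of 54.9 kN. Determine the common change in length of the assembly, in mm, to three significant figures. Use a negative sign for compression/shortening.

A_1 = 539.1 mm².
A_2 = 128.7 mm².
Equal strain + equilibrium ⇒ each member carries load in proportion to AE: A₁E₁ = 56610000 N, A₂E₂ = 14030000 N, ΣAE = 70630000 N.
δ = PL/ΣAE = -54900·454/70630000 = -0.3529 mm.

-0.353 mm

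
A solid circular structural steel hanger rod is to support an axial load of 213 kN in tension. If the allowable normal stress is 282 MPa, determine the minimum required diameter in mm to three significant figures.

31.0 mm

Required area A ≥ P/σ_allow = 213000/282 = 755.3 mm².
For a solid circular section, d ≥ √(4A/π) = 31.01 mm.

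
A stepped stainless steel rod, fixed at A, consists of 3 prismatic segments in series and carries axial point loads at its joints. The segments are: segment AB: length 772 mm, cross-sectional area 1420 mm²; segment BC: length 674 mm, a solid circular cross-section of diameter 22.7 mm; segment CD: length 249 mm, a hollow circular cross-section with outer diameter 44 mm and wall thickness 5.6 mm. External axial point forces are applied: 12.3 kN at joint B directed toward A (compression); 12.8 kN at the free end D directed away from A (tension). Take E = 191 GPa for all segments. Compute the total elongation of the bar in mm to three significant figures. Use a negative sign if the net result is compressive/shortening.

Internal axial forces (sectioning from the free end, tension +): N_CD = 12.8 kN, N_BC = 12.8 kN, N_AB = 0.5 kN.
A_BC = 404.7 mm².
A_CD = 675.6 mm².
δ_AB = 500·772/(1420·191000) = 0.001423 mm
δ_BC = 12800·674/(404.7·191000) = 0.1116 mm
δ_CD = 12800·249/(675.6·191000) = 0.0247 mm
δ = Σδ_i = 0.1377 mm.

0.138 mm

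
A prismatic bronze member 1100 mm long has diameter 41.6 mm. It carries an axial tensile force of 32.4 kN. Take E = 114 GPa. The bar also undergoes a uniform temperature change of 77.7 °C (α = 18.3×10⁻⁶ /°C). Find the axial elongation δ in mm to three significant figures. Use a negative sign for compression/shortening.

A = 1359 mm².
δ_mech = NL/(AE) = 32400·1100/(1359·114000) = 0.23 mm.
δ_thermal = αLΔT = 18.3e-6·1100·77.7 = 1.564 mm.
δ = δ_mech + δ_thermal = 1.794 mm.

1.79 mm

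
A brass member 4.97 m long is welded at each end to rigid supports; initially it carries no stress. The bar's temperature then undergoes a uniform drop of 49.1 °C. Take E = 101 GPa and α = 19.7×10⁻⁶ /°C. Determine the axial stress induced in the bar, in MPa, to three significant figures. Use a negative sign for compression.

97.7 MPa

Free thermal expansion αLΔT = 19.7e-6 · 4970 · -49.1 = -4.807 mm.
The walls impose strain ε = −(-4.807)/4970 = 9.6727e-04; σ = Eε = 101000 · 9.6727e-04 = 97.69 MPa.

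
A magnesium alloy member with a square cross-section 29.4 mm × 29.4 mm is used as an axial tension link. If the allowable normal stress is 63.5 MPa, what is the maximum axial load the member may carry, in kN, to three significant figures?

54.9 kN

A = 864.4 mm².
P_max = σ_allow · A = 63.5 · 864.4 = 54890 N = 54.89 kN.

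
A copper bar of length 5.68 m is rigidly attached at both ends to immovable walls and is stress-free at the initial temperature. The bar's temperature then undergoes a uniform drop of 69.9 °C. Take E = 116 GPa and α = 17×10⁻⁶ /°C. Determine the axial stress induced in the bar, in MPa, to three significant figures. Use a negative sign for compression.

138 MPa

Free thermal expansion αLΔT = 17e-6 · 5680 · -69.9 = -6.75 mm.
The walls impose strain ε = −(-6.75)/5680 = 1.1883e-03; σ = Eε = 116000 · 1.1883e-03 = 137.8 MPa.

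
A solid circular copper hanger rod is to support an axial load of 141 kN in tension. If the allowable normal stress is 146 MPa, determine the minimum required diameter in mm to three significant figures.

35.1 mm

Required area A ≥ P/σ_allow = 141000/146 = 965.8 mm².
For a solid circular section, d ≥ √(4A/π) = 35.07 mm.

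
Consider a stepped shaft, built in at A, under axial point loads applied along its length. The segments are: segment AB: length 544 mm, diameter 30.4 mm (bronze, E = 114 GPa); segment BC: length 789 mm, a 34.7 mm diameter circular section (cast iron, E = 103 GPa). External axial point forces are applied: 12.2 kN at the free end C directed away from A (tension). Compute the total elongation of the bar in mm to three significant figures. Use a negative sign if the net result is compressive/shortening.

Internal axial forces (sectioning from the free end, tension +): N_BC = 12.2 kN, N_AB = 12.2 kN.
A_AB = 725.8 mm².
A_BC = 945.7 mm².
δ_AB = 12200·544/(725.8·114000) = 0.08021 mm
δ_BC = 12200·789/(945.7·103000) = 0.09882 mm
δ = Σδ_i = 0.179 mm.

0.179 mm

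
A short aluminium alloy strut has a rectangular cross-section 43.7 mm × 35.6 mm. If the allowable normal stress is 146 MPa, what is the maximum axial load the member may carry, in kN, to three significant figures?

227 kN

A = 1556 mm².
P_max = σ_allow · A = 146 · 1556 = 227100 N = 227.1 kN.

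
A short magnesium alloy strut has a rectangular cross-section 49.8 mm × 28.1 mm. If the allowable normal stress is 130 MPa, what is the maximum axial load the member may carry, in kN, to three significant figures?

A = 1399 mm².
P_max = σ_allow · A = 130 · 1399 = 181900 N = 181.9 kN.

182 kN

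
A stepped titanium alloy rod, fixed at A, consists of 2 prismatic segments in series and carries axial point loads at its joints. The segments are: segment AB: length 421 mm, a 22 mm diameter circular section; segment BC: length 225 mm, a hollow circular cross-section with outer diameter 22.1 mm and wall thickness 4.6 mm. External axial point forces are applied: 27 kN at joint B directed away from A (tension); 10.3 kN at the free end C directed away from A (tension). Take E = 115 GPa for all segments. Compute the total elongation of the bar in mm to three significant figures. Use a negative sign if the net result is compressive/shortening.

0.439 mm

Internal axial forces (sectioning from the free end, tension +): N_BC = 10.3 kN, N_AB = 37.3 kN.
A_AB = 380.1 mm².
A_BC = 252.9 mm².
δ_AB = 37300·421/(380.1·115000) = 0.3592 mm
δ_BC = 10300·225/(252.9·115000) = 0.07968 mm
δ = Σδ_i = 0.4389 mm.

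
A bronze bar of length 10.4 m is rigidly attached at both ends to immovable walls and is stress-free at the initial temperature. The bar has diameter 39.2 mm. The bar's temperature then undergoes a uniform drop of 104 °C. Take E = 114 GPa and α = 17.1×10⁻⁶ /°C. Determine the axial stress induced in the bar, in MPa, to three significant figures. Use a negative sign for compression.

Free thermal expansion αLΔT = 17.1e-6 · 10400 · -104 = -18.5 mm.
The walls impose strain ε = −(-18.5)/10400 = 1.7784e-03; σ = Eε = 114000 · 1.7784e-03 = 202.7 MPa.

203 MPa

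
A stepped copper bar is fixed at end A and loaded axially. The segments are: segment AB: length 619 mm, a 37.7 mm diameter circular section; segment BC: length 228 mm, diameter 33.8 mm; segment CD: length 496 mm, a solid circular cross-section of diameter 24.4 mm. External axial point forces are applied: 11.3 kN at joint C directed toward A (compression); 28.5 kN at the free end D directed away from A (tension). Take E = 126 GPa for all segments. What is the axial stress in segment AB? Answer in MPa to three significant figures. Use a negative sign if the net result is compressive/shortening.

Internal axial forces (sectioning from the free end, tension +): N_CD = 28.5 kN, N_BC = 17.2 kN, N_AB = 17.2 kN.
A_AB = 1116 mm².
σ_AB = N_AB/A_AB = 17200/1116 = 15.41 MPa.

15.4 MPa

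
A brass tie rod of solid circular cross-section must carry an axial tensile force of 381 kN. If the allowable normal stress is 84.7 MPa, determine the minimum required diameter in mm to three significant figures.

Required area A ≥ P/σ_allow = 381000/84.7 = 4498 mm².
For a solid circular section, d ≥ √(4A/π) = 75.68 mm.

75.7 mm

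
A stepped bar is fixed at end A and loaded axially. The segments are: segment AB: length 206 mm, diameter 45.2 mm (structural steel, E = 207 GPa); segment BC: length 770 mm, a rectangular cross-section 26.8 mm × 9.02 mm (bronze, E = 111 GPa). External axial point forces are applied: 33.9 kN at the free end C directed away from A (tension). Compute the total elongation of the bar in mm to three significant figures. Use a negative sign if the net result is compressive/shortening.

Internal axial forces (sectioning from the free end, tension +): N_BC = 33.9 kN, N_AB = 33.9 kN.
A_AB = 1605 mm².
A_BC = 241.7 mm².
δ_AB = 33900·206/(1605·207000) = 0.02102 mm
δ_BC = 33900·770/(241.7·111000) = 0.9728 mm
δ = Σδ_i = 0.9938 mm.

0.994 mm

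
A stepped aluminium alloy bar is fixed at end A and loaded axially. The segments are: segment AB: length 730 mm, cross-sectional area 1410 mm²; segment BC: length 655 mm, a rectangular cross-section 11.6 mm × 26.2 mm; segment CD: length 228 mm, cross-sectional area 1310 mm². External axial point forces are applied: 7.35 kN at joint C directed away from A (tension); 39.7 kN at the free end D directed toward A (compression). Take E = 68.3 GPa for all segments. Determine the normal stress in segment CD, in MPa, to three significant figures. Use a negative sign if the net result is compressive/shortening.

-30.3 MPa

Internal axial forces (sectioning from the free end, tension +): N_CD = -39.7 kN, N_BC = -32.35 kN, N_AB = -32.35 kN.
σ_CD = N_CD/A_CD = -39700/1310 = -30.31 MPa.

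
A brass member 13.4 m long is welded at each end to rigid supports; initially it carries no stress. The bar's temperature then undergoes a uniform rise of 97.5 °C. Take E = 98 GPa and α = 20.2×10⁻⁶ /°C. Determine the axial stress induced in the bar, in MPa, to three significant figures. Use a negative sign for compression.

-193 MPa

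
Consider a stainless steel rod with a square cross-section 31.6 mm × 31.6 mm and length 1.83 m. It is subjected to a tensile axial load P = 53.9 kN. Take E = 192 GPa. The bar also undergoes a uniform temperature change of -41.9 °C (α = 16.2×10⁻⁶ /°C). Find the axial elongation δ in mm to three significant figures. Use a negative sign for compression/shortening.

-0.728 mm

A = 998.6 mm².
δ_mech = NL/(AE) = 53900·1830/(998.6·192000) = 0.5145 mm.
δ_thermal = αLΔT = 16.2e-6·1830·-41.9 = -1.242 mm.
δ = δ_mech + δ_thermal = -0.7277 mm.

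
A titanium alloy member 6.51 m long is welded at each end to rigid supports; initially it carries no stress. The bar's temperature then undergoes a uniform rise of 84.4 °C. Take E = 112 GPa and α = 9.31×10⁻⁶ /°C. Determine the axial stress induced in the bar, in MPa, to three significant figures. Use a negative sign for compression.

Free thermal expansion αLΔT = 9.31e-6 · 6510 · 84.4 = 5.115 mm.
The walls impose strain ε = −(5.115)/6510 = -7.8576e-04; σ = Eε = 112000 · -7.8576e-04 = -88.01 MPa.

-88.0 MPa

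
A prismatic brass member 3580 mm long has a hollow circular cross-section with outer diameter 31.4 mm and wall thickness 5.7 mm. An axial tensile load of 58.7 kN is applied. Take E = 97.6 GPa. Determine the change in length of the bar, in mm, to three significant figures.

4.68 mm

A = 460.2 mm².
δ_mech = NL/(AE) = 58700·3580/(460.2·97600) = 4.679 mm.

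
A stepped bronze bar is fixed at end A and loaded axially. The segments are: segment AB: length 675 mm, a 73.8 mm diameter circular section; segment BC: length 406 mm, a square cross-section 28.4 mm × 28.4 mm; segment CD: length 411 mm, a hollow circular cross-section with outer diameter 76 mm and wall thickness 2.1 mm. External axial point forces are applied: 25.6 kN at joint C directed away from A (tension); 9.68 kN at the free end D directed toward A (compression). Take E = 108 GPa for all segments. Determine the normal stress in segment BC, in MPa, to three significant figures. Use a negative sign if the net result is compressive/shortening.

19.7 MPa

Internal axial forces (sectioning from the free end, tension +): N_CD = -9.68 kN, N_BC = 15.92 kN, N_AB = 15.92 kN.
A_BC = 806.6 mm².
σ_BC = N_BC/A_BC = 15920/806.6 = 19.74 MPa.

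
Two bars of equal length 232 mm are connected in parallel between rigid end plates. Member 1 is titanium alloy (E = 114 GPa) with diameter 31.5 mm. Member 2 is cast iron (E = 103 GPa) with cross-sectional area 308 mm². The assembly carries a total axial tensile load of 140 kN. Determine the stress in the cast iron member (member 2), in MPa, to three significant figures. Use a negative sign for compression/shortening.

A_1 = 779.3 mm².
Equal strain + equilibrium ⇒ each member carries load in proportion to AE: A₁E₁ = 88840000 N, A₂E₂ = 31720000 N, ΣAE = 120600000 N.
σ₂ = P·E₂/ΣAE = 140000·103000/120600000 = 119.6 MPa.

120 MPa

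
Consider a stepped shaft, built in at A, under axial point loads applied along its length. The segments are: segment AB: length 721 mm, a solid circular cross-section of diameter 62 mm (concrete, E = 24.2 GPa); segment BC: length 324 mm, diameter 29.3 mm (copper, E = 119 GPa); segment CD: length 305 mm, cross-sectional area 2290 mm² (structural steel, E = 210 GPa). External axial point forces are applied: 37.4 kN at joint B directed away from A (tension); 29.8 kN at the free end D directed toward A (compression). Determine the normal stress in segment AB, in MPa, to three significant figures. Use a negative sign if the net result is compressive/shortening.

2.52 MPa

Internal axial forces (sectioning from the free end, tension +): N_CD = -29.8 kN, N_BC = -29.8 kN, N_AB = 7.6 kN.
A_AB = 3019 mm².
σ_AB = N_AB/A_AB = 7600/3019 = 2.517 MPa.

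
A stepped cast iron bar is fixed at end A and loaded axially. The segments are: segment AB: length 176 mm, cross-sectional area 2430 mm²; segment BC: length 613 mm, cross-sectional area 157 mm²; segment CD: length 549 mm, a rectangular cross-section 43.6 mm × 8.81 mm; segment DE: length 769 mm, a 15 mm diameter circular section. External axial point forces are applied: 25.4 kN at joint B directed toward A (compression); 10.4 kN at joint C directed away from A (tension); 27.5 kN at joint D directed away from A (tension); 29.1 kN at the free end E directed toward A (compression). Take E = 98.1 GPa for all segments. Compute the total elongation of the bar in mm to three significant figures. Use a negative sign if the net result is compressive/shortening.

Internal axial forces (sectioning from the free end, tension +): N_DE = -29.1 kN, N_CD = -1.6 kN, N_BC = 8.8 kN, N_AB = -16.6 kN.
A_CD = 384.1 mm².
A_DE = 176.7 mm².
δ_AB = -16600·176/(2430·98100) = -0.01226 mm
δ_BC = 8800·613/(157·98100) = 0.3502 mm
δ_CD = -1600·549/(384.1·98100) = -0.02331 mm
δ_DE = -29100·769/(176.7·98100) = -1.291 mm
δ = Σδ_i = -0.9762 mm.

-0.976 mm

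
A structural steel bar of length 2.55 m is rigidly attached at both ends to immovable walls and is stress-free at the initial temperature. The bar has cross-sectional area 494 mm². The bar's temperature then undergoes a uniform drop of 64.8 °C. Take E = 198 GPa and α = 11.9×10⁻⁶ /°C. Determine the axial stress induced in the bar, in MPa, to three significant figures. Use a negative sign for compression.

Free thermal expansion αLΔT = 11.9e-6 · 2550 · -64.8 = -1.966 mm.
The walls impose strain ε = −(-1.966)/2550 = 7.7112e-04; σ = Eε = 198000 · 7.7112e-04 = 152.7 MPa.

153 MPa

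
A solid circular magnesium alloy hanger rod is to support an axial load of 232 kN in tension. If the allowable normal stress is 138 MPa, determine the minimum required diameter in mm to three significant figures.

Required area A ≥ P/σ_allow = 232000/138 = 1681 mm².
For a solid circular section, d ≥ √(4A/π) = 46.27 mm.

46.3 mm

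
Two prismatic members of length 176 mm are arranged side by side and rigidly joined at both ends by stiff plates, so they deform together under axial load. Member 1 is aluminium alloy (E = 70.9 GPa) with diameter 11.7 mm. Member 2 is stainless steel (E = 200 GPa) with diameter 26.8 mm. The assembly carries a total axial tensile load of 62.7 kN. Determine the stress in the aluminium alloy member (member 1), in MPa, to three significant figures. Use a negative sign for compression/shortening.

36.9 MPa

A_1 = 107.5 mm².
A_2 = 564.1 mm².
Equal strain + equilibrium ⇒ each member carries load in proportion to AE: A₁E₁ = 7623000 N, A₂E₂ = 112800000 N, ΣAE = 120400000 N.
σ₁ = P·E₁/ΣAE = 62700·70900/120400000 = 36.91 MPa.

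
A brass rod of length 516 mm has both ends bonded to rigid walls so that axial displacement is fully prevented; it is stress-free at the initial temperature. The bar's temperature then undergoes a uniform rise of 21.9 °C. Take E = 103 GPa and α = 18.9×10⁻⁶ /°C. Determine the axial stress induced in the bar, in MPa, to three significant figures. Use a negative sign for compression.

-42.6 MPa

Free thermal expansion αLΔT = 18.9e-6 · 516 · 21.9 = 0.2136 mm.
The walls impose strain ε = −(0.2136)/516 = -4.1391e-04; σ = Eε = 103000 · -4.1391e-04 = -42.63 MPa.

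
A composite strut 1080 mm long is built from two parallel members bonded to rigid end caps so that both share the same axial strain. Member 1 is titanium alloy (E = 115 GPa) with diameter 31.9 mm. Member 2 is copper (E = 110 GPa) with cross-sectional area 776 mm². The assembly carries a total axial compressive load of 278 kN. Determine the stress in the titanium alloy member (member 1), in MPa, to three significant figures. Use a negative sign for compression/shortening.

A_1 = 799.2 mm².
Equal strain + equilibrium ⇒ each member carries load in proportion to AE: A₁E₁ = 91910000 N, A₂E₂ = 85360000 N, ΣAE = 177300000 N.
σ₁ = P·E₁/ΣAE = -278000·115000/177300000 = -180.3 MPa.

-180 MPa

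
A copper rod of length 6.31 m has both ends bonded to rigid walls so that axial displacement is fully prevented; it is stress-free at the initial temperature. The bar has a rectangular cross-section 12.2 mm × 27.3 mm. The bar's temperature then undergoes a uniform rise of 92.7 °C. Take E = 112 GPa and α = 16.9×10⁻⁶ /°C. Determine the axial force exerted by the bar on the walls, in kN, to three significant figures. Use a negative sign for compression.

Free thermal expansion αLΔT = 16.9e-6 · 6310 · 92.7 = 9.885 mm.
The walls impose strain ε = −(9.885)/6310 = -1.5666e-03; σ = Eε = 112000 · -1.5666e-03 = -175.5 MPa.
Wall reaction R = σ·A = -175.5·333.1 = -58440 N = -58.44 kN.

-58.4 kN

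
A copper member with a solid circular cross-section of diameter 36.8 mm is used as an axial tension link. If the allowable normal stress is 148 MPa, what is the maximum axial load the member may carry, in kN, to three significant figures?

A = 1064 mm².
P_max = σ_allow · A = 148 · 1064 = 157400 N = 157.4 kN.

157 kN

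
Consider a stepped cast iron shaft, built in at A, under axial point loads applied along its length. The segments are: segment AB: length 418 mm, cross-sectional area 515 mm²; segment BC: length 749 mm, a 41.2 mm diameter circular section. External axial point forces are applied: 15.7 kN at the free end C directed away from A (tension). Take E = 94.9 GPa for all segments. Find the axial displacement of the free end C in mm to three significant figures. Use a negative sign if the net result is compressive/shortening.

0.227 mm

Internal axial forces (sectioning from the free end, tension +): N_BC = 15.7 kN, N_AB = 15.7 kN.
A_BC = 1333 mm².
δ_AB = 15700·418/(515·94900) = 0.1343 mm
δ_BC = 15700·749/(1333·94900) = 0.09295 mm
δ = Σδ_i = 0.2272 mm.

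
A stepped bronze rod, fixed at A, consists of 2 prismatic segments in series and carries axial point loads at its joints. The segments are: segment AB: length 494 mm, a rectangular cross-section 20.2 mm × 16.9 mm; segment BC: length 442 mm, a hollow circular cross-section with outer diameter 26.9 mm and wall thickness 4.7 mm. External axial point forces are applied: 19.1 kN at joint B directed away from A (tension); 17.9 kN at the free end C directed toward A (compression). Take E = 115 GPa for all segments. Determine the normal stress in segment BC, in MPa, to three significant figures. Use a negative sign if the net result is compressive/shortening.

-54.6 MPa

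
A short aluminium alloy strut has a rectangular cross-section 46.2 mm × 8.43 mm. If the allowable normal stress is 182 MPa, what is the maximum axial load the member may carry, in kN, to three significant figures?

A = 389.5 mm².
P_max = σ_allow · A = 182 · 389.5 = 70880 N = 70.88 kN.

70.9 kN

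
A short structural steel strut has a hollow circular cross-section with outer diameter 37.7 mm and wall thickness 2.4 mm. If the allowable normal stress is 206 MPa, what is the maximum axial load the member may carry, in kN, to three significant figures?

54.8 kN

A = 266.2 mm².
P_max = σ_allow · A = 206 · 266.2 = 54830 N = 54.83 kN.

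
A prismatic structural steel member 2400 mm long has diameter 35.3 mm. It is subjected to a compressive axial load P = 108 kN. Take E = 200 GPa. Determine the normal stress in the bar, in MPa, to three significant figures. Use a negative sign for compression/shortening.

-110 MPa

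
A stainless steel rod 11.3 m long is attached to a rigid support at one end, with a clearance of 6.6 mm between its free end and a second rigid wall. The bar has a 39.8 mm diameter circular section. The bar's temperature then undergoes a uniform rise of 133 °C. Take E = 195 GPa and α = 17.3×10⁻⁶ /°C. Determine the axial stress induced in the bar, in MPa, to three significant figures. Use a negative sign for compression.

Free thermal expansion αLΔT = 17.3e-6 · 11300 · 133 = 26 mm.
The walls engage after the gap closes; constrained expansion = 26 − 6.6 = 19.4 mm.
The walls impose strain ε = −(19.4)/11300 = -1.7168e-03; σ = Eε = 195000 · -1.7168e-03 = -334.8 MPa.

-335 MPa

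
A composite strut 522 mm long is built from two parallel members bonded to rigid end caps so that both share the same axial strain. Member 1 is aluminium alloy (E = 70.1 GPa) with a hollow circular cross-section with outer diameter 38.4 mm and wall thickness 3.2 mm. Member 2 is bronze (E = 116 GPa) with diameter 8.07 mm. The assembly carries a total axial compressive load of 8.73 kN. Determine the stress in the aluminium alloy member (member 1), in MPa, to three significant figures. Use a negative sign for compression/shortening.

A_1 = 353.9 mm².
A_2 = 51.15 mm².
Equal strain + equilibrium ⇒ each member carries load in proportion to AE: A₁E₁ = 24810000 N, A₂E₂ = 5933000 N, ΣAE = 30740000 N.
σ₁ = P·E₁/ΣAE = -8730·70100/30740000 = -19.91 MPa.

-19.9 MPa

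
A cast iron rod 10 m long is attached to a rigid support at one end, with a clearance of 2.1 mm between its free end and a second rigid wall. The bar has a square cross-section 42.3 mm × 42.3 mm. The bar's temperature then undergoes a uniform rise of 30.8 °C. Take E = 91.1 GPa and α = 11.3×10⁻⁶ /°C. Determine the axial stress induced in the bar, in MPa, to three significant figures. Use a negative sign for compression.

-12.6 MPa

Free thermal expansion αLΔT = 11.3e-6 · 10000 · 30.8 = 3.48 mm.
The walls engage after the gap closes; constrained expansion = 3.48 − 2.1 = 1.38 mm.
The walls impose strain ε = −(1.38)/10000 = -1.3804e-04; σ = Eε = 91100 · -1.3804e-04 = -12.58 MPa.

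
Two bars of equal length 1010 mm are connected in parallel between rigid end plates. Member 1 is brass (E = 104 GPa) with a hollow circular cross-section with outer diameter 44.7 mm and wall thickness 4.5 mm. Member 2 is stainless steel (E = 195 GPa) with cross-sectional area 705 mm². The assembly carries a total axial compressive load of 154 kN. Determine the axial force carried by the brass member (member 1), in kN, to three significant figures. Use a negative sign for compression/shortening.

-46.3 kN

A_1 = 568.3 mm².
Equal strain + equilibrium ⇒ each member carries load in proportion to AE: A₁E₁ = 59100000 N, A₂E₂ = 137500000 N, ΣAE = 196600000 N.
F₁ = P·A₁E₁/ΣAE = -154000·59100000/196600000 = -46300 N.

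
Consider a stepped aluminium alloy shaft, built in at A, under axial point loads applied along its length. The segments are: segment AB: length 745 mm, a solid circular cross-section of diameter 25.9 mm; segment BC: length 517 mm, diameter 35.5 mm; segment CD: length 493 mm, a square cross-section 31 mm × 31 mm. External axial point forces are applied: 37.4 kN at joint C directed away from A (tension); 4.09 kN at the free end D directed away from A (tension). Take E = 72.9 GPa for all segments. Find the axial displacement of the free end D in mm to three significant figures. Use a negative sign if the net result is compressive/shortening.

1.13 mm

Internal axial forces (sectioning from the free end, tension +): N_CD = 4.09 kN, N_BC = 41.49 kN, N_AB = 41.49 kN.
A_AB = 526.9 mm².
A_BC = 989.8 mm².
A_CD = 961 mm².
δ_AB = 41490·745/(526.9·72900) = 0.8048 mm
δ_BC = 41490·517/(989.8·72900) = 0.2973 mm
δ_CD = 4090·493/(961·72900) = 0.02878 mm
δ = Σδ_i = 1.131 mm.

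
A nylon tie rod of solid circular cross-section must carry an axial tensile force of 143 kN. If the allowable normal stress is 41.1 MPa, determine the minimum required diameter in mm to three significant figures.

Required area A ≥ P/σ_allow = 143000/41.1 = 3479 mm².
For a solid circular section, d ≥ √(4A/π) = 66.56 mm.

66.6 mm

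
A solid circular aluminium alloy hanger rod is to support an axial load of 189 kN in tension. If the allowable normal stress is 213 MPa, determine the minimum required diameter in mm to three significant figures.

33.6 mm

Required area A ≥ P/σ_allow = 189000/213 = 887.3 mm².
For a solid circular section, d ≥ √(4A/π) = 33.61 mm.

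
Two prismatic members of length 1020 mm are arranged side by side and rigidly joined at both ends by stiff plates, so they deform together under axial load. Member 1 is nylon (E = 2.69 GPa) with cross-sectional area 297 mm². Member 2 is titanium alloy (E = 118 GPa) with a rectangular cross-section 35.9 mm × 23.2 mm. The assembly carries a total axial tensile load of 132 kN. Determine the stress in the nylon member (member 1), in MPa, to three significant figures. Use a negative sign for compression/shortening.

3.58 MPa

A_2 = 832.9 mm².
Equal strain + equilibrium ⇒ each member carries load in proportion to AE: A₁E₁ = 798900 N, A₂E₂ = 98280000 N, ΣAE = 99080000 N.
σ₁ = P·E₁/ΣAE = 132000·2690/99080000 = 3.584 MPa.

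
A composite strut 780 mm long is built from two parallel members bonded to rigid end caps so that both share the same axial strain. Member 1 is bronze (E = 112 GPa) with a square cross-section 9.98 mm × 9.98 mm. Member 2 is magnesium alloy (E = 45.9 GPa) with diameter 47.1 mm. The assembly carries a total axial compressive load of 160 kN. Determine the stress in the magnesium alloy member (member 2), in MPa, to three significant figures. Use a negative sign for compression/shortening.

A_1 = 99.6 mm².
A_2 = 1742 mm².
Equal strain + equilibrium ⇒ each member carries load in proportion to AE: A₁E₁ = 11160000 N, A₂E₂ = 79970000 N, ΣAE = 91130000 N.
σ₂ = P·E₂/ΣAE = -160000·45900/91130000 = -80.59 MPa.

-80.6 MPa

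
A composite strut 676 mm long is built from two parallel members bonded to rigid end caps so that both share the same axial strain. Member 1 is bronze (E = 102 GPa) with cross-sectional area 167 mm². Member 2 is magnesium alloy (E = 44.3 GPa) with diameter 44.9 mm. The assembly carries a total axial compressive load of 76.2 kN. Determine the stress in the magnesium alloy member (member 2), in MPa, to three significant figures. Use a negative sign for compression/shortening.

-38.7 MPa

A_2 = 1583 mm².
Equal strain + equilibrium ⇒ each member carries load in proportion to AE: A₁E₁ = 17030000 N, A₂E₂ = 70140000 N, ΣAE = 87180000 N.
σ₂ = P·E₂/ΣAE = -76200·44300/87180000 = -38.72 MPa.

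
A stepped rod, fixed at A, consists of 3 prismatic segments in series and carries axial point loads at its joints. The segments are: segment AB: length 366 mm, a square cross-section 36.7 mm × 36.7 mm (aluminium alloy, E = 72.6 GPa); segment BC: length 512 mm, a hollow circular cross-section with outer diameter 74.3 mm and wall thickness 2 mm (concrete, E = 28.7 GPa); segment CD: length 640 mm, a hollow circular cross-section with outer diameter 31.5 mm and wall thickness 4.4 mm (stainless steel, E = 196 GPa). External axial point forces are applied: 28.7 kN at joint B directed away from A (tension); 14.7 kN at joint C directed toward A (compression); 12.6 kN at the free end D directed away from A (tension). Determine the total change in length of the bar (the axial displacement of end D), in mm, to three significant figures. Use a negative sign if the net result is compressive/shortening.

Internal axial forces (sectioning from the free end, tension +): N_CD = 12.6 kN, N_BC = -2.1 kN, N_AB = 26.6 kN.
A_AB = 1347 mm².
A_BC = 454.3 mm².
A_CD = 374.6 mm².
δ_AB = 26600·366/(1347·72600) = 0.09956 mm
δ_BC = -2100·512/(454.3·28700) = -0.08247 mm
δ_CD = 12600·640/(374.6·196000) = 0.1098 mm
δ = Σδ_i = 0.1269 mm.

0.127 mm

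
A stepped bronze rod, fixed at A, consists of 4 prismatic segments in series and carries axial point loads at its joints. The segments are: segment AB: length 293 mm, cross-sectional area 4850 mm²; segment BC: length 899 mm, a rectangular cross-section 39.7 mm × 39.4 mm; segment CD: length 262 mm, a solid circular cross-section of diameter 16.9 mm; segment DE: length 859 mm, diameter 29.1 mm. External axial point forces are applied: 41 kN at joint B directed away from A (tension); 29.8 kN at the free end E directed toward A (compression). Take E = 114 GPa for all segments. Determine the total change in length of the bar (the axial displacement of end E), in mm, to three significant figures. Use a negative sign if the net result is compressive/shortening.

-0.787 mm

Internal axial forces (sectioning from the free end, tension +): N_DE = -29.8 kN, N_CD = -29.8 kN, N_BC = -29.8 kN, N_AB = 11.2 kN.
A_BC = 1564 mm².
A_CD = 224.3 mm².
A_DE = 665.1 mm².
δ_AB = 11200·293/(4850·114000) = 0.005935 mm
δ_BC = -29800·899/(1564·114000) = -0.1502 mm
δ_CD = -29800·262/(224.3·114000) = -0.3053 mm
δ_DE = -29800·859/(665.1·114000) = -0.3376 mm
δ = Σδ_i = -0.7872 mm.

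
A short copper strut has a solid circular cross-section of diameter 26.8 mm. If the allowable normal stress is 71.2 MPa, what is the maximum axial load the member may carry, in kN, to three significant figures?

A = 564.1 mm².
P_max = σ_allow · A = 71.2 · 564.1 = 40160 N = 40.16 kN.

40.2 kN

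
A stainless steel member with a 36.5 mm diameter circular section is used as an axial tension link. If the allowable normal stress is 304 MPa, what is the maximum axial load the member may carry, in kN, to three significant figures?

A = 1046 mm².
P_max = σ_allow · A = 304 · 1046 = 318100 N = 318.1 kN.

318 kN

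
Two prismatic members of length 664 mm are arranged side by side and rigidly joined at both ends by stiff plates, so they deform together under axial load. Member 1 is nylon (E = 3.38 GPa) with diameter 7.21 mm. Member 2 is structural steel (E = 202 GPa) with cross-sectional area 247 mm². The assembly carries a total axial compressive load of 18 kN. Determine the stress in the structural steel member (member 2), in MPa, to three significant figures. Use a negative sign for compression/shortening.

-72.7 MPa

A_1 = 40.83 mm².
Equal strain + equilibrium ⇒ each member carries load in proportion to AE: A₁E₁ = 138000 N, A₂E₂ = 49890000 N, ΣAE = 50030000 N.
σ₂ = P·E₂/ΣAE = -18000·202000/50030000 = -72.67 MPa.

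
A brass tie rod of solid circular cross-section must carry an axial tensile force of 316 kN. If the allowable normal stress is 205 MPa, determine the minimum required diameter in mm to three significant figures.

44.3 mm

Required area A ≥ P/σ_allow = 316000/205 = 1541 mm².
For a solid circular section, d ≥ √(4A/π) = 44.3 mm.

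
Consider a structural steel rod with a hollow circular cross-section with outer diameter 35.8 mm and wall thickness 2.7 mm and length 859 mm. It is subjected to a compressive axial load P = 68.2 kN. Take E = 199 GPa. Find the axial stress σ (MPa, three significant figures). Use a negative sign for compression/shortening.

-243 MPa

A = 280.8 mm².
σ = N/A = -68200/280.8 = -242.9 MPa.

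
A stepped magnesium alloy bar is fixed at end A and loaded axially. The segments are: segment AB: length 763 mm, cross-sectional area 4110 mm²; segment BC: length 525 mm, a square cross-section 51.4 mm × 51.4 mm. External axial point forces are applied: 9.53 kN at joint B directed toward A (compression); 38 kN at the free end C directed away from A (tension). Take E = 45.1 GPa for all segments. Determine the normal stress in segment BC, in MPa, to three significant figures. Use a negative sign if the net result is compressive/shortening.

Internal axial forces (sectioning from the free end, tension +): N_BC = 38 kN, N_AB = 28.47 kN.
A_BC = 2642 mm².
σ_BC = N_BC/A_BC = 38000/2642 = 14.38 MPa.

14.4 MPa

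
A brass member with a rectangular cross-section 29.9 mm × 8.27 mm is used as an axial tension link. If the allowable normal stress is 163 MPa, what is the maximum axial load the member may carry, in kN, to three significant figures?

40.3 kN

A = 247.3 mm².
P_max = σ_allow · A = 163 · 247.3 = 40310 N = 40.31 kN.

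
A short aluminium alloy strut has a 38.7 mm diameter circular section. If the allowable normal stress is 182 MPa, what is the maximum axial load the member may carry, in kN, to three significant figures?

214 kN

A = 1176 mm².
P_max = σ_allow · A = 182 · 1176 = 214100 N = 214.1 kN.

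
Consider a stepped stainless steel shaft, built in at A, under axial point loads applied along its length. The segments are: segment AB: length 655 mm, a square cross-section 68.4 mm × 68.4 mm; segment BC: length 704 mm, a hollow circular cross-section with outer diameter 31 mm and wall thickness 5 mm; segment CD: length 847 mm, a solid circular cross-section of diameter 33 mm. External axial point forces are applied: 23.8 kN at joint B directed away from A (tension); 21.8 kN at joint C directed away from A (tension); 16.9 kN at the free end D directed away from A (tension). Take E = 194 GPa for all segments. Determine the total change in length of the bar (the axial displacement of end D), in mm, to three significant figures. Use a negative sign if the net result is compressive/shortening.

0.475 mm

Internal axial forces (sectioning from the free end, tension +): N_CD = 16.9 kN, N_BC = 38.7 kN, N_AB = 62.5 kN.
A_AB = 4679 mm².
A_BC = 408.4 mm².
A_CD = 855.3 mm².
δ_AB = 62500·655/(4679·194000) = 0.0451 mm
δ_BC = 38700·704/(408.4·194000) = 0.3439 mm
δ_CD = 16900·847/(855.3·194000) = 0.08627 mm
δ = Σδ_i = 0.4752 mm.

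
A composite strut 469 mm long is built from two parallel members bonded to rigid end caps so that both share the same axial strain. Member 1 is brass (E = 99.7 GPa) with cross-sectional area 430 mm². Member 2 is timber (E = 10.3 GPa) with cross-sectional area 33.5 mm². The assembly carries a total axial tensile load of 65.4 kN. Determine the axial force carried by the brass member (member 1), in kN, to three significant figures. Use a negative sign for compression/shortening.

Equal strain + equilibrium ⇒ each member carries load in proportion to AE: A₁E₁ = 42870000 N, A₂E₂ = 345000 N, ΣAE = 43220000 N.
F₁ = P·A₁E₁/ΣAE = 65400·42870000/43220000 = 64880 N.

64.9 kN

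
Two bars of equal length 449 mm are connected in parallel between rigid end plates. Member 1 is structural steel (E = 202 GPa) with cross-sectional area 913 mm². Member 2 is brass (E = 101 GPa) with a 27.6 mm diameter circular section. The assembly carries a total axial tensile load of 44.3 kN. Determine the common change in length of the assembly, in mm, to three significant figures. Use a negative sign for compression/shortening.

0.0812 mm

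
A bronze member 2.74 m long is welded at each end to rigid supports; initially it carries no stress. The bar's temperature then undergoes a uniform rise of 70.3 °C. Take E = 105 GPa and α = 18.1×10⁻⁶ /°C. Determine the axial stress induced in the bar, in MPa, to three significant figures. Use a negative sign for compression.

-134 MPa

Free thermal expansion αLΔT = 18.1e-6 · 2740 · 70.3 = 3.486 mm.
The walls impose strain ε = −(3.486)/2740 = -1.2724e-03; σ = Eε = 105000 · -1.2724e-03 = -133.6 MPa.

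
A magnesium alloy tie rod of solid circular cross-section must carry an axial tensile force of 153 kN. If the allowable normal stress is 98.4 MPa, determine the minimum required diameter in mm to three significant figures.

Required area A ≥ P/σ_allow = 153000/98.4 = 1555 mm².
For a solid circular section, d ≥ √(4A/π) = 44.49 mm.

44.5 mm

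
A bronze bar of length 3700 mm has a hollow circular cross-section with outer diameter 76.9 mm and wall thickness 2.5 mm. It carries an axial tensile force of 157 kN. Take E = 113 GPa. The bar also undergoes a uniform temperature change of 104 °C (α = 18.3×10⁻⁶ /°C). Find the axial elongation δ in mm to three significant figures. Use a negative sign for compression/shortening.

15.8 mm

A = 584.3 mm².
δ_mech = NL/(AE) = 157000·3700/(584.3·113000) = 8.798 mm.
δ_thermal = αLΔT = 18.3e-6·3700·104 = 7.042 mm.
δ = δ_mech + δ_thermal = 15.84 mm.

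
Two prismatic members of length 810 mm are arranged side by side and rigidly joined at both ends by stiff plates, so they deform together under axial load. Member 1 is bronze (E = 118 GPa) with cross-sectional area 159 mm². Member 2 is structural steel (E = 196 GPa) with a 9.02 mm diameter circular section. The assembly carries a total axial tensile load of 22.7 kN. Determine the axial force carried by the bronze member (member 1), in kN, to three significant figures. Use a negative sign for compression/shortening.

A_2 = 63.9 mm².
Equal strain + equilibrium ⇒ each member carries load in proportion to AE: A₁E₁ = 18760000 N, A₂E₂ = 12520000 N, ΣAE = 31290000 N.
F₁ = P·A₁E₁/ΣAE = 22700·18760000/31290000 = 13610 N.

13.6 kN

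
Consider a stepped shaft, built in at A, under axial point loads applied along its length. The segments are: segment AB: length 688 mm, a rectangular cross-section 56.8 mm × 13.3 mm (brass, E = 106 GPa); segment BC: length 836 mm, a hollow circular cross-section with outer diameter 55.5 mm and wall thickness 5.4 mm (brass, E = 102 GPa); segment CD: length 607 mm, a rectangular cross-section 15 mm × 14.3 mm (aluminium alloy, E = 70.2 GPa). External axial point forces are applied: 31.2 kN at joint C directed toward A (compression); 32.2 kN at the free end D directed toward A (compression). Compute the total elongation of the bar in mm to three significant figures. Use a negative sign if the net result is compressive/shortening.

-2.45 mm

Internal axial forces (sectioning from the free end, tension +): N_CD = -32.2 kN, N_BC = -63.4 kN, N_AB = -63.4 kN.
A_AB = 755.4 mm².
A_BC = 849.9 mm².
A_CD = 214.5 mm².
δ_AB = -63400·688/(755.4·106000) = -0.5447 mm
δ_BC = -63400·836/(849.9·102000) = -0.6114 mm
δ_CD = -32200·607/(214.5·70200) = -1.298 mm
δ = Σδ_i = -2.454 mm.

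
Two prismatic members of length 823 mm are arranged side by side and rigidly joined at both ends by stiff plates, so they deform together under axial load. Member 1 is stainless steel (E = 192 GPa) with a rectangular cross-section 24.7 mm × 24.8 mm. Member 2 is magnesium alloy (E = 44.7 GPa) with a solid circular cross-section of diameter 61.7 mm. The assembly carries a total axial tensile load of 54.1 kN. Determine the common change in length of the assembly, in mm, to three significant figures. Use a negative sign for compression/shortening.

0.177 mm

A_1 = 612.6 mm².
A_2 = 2990 mm².
Equal strain + equilibrium ⇒ each member carries load in proportion to AE: A₁E₁ = 117600000 N, A₂E₂ = 133600000 N, ΣAE = 251300000 N.
δ = PL/ΣAE = 54100·823/251300000 = 0.1772 mm.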